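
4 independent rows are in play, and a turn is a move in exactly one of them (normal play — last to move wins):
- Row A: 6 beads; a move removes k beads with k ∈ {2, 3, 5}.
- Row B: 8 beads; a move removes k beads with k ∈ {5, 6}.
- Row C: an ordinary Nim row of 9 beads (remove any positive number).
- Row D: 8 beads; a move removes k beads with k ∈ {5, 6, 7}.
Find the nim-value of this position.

10

Build the Grundy sequence for row A with g(k) = mex{g(k−s) : s ∈ {2, 3, 5}, s ≤ k}:
g(0) = mex{} = 0
g(1) = mex{} = 0
g(2) = mex{0} = 1
g(3) = mex{0} = 1
g(4) = mex{0,1} = 2
g(5) = mex{0,1} = 2
g(6) = mex{0,1,2} = 3
So g(6) = 3.
Grundy values for row B (subtraction set {5, 6}):
k:     0  1  2  3  4  5  6  7  8
g(k):  0  0  0  0  0  1  1  1  1
So g(8) = 1.
Row C is a plain Nim row of size 9, so its Grundy value is 9.
Grundy values for row D (subtraction set {5, 6, 7}):
k:     0  1  2  3  4  5  6  7  8
g(k):  0  0  0  0  0  1  1  1  1
So g(8) = 1.
By the Sprague-Grundy theorem, the Grundy value of a sum of independent games is the XOR of the component values.
Combined value = 3 ⊕ 1 ⊕ 9 ⊕ 1 = 10.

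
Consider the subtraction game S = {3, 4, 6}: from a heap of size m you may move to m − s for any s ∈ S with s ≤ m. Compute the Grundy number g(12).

1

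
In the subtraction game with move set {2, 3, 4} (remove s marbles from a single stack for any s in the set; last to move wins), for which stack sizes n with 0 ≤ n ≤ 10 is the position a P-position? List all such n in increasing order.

0, 1, 6, 7

Compute g(0), g(1), … for moves {2, 3, 4}:
k:     0  1  2  3  4  5  6  7  8  9 10
g(k):  0  0  1  1  2  2  0  0  1  1  2
The P-positions (g = 0) in 0..10 are 0, 1, 6, 7.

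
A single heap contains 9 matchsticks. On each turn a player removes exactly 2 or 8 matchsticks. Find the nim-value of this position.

Compute g(0), g(1), … for moves {2, 8}:
g(0) = mex{} = 0
g(1) = mex{} = 0
g(2) = mex{0} = 1
g(3) = mex{0} = 1
g(4) = mex{1} = 0
g(5) = mex{1} = 0
g(6) = mex{0} = 1
g(7) = mex{0} = 1
g(8) = mex{0,1} = 2
g(9) = mex{0,1} = 2
So g(9) = 2.

2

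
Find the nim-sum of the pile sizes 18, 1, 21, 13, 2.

Nim-sum: 18 ⊕ 1 ⊕ 21 ⊕ 13 ⊕ 2 = 9.

9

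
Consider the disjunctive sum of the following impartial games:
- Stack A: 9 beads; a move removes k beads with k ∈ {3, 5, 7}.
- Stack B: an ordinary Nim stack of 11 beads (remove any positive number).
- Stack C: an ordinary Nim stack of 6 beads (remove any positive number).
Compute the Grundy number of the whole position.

14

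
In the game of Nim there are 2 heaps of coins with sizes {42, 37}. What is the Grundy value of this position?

15

Nim-sum: 42 ⊕ 37 = 15.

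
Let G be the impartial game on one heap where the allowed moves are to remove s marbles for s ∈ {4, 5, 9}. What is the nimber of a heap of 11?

2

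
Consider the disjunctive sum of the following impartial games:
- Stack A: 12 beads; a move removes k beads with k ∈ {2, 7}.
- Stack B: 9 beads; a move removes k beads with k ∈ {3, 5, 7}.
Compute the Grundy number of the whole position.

For stack A, compute g(0), g(1), … with moves {2, 7}:
k:     0  1  2  3  4  5  6  7  8  9 10 11 12
g(k):  0  0  1  1  0  0  1  1  2  0  0  1  1
So g(12) = 1.
Grundy values for stack B (subtraction set {3, 5, 7}):
g(0) = mex{} = 0
g(1) = mex{} = 0
g(2) = mex{} = 0
g(3) = mex{0} = 1
g(4) = mex{0} = 1
g(5) = mex{0} = 1
g(6) = mex{0,1} = 2
g(7) = mex{0,1} = 2
g(8) = mex{0,1} = 2
g(9) = mex{0,1,2} = 3
So g(9) = 3.
The value of a disjunctive sum is the nim-sum of the parts.
Combined value = 1 ⊕ 3 = 2.

2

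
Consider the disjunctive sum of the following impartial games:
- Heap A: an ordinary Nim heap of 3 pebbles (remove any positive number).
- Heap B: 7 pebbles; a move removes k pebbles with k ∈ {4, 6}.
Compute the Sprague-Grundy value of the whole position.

2

Heap A is a plain Nim heap of size 3, so its Grundy value is 3.
Grundy values for heap B (subtraction set {4, 6}):
k:     0  1  2  3  4  5  6  7
g(k):  0  0  0  0  1  1  1  1
So g(7) = 1.
By the Sprague-Grundy theorem, the Grundy value of a sum of independent games is the XOR of the component values.
Combined value = 3 XOR 1 = 2.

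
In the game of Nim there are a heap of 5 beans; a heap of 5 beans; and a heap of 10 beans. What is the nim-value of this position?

10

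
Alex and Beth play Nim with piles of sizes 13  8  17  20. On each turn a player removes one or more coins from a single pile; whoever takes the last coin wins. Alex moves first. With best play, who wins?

Beth wins

Compute the nim-sum pairwise:
13 XOR 8 = 5
5 XOR 17 = 20
20 XOR 20 = 0
The nim-sum is 0, so this is a P-position: the player to move is in a losing position under optimal play; Alex is about to move from it and so loses — Beth wins.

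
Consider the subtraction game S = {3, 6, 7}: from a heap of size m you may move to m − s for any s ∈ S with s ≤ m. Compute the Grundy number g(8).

2

Build the Grundy sequence with g(k) = mex{g(k−s) : s ∈ {3, 6, 7}, s ≤ k}:
k:     0  1  2  3  4  5  6  7  8
g(k):  0  0  0  1  1  1  2  2  2
So g(8) = 2.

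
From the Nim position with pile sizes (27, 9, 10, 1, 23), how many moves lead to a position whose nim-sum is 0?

Compute the nim-sum pairwise:
27 XOR 9 = 18
18 XOR 10 = 24
24 XOR 1 = 25
25 XOR 23 = 14
The overall nim-sum is X = 14. A pile of size p has a winning move iff p XOR X < p (reduce it to p XOR X).
  27: 27 XOR 14 = 21 < 27 — winning move (to 21).
  9: 9 XOR 14 = 7 < 9 — winning move (to 7).
  10: 10 XOR 14 = 4 < 10 — winning move (to 4).
  1: 1 XOR 14 = 15 ≥ 1 — no move.
  23: 23 XOR 14 = 25 ≥ 23 — no move.
That gives 3 winning moves.

3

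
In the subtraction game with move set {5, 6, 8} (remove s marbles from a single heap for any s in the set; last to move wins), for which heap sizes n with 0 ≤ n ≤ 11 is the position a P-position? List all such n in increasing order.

0, 1, 2, 3, 4

Build the Grundy sequence with g(k) = mex{g(k−s) : s ∈ {5, 6, 8}, s ≤ k}:
g(0) = mex{} = 0
g(1) = mex{} = 0
g(2) = mex{} = 0
g(3) = mex{} = 0
g(4) = mex{} = 0
g(5) = mex{0} = 1
g(6) = mex{0} = 1
g(7) = mex{0} = 1
g(8) = mex{0} = 1
g(9) = mex{0} = 1
g(10) = mex{0,1} = 2
g(11) = mex{0,1} = 2
The P-positions (g = 0) in 0..11 are 0, 1, 2, 3, 4.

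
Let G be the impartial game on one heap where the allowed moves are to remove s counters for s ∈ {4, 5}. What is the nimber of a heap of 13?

Grundy values for subtraction set {4, 5}:
k:     0  1  2  3  4  5  6  7  8  9 10 11 12 13
g(k):  0  0  0  0  1  1  1  1  2  0  0  0  0  1
So g(13) = 1.

1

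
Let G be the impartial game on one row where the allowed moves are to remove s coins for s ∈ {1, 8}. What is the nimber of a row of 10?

Build the Grundy sequence with g(k) = mex{g(k−s) : s ∈ {1, 8}, s ≤ k}:
g(0) = mex{} = 0
g(1) = mex{0} = 1
g(2) = mex{1} = 0
g(3) = mex{0} = 1
g(4) = mex{1} = 0
g(5) = mex{0} = 1
g(6) = mex{1} = 0
g(7) = mex{0} = 1
g(8) = mex{0,1} = 2
g(9) = mex{1,2} = 0
g(10) = mex{0} = 1
So g(10) = 1.

1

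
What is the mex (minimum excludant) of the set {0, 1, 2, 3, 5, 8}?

The values 0, 1, 2, 3 are all present; 4 is the first non-negative integer missing from the set.

4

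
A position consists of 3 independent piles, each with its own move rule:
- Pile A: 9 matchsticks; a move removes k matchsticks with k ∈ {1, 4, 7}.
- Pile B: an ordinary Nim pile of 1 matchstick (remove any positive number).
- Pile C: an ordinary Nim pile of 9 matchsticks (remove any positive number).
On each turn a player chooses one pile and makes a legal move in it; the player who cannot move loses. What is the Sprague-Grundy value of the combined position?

9

Build the Grundy sequence for pile A with g(k) = mex{g(k−s) : s ∈ {1, 4, 7}, s ≤ k}:
g(0) = mex{} = 0
g(1) = mex{0} = 1
g(2) = mex{1} = 0
g(3) = mex{0} = 1
g(4) = mex{0,1} = 2
g(5) = mex{1,2} = 0
g(6) = mex{0} = 1
g(7) = mex{0,1} = 2
g(8) = mex{1,2} = 0
g(9) = mex{0} = 1
So g(9) = 1.
Pile B is a plain Nim pile of size 1, so its Grundy value is 1.
Pile C is a plain Nim pile of size 9, so its Grundy value is 9.
The value of a disjunctive sum is the nim-sum of the parts.
Combined value = 1 ⊕ 1 ⊕ 9 = 9.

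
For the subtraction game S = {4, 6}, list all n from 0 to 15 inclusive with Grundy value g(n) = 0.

0, 1, 2, 3, 10, 11, 12, 13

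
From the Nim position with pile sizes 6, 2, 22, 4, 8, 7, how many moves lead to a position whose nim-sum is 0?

1

Nim-sum: 6 XOR 2 XOR 22 XOR 4 XOR 8 XOR 7 = 25.
The overall nim-sum is X = 25. A pile of size p has a winning move iff p XOR X < p (reduce it to p XOR X).
  6: 6 XOR 25 = 31 ≥ 6 — no move.
  2: 2 XOR 25 = 27 ≥ 2 — no move.
  22: 22 XOR 25 = 15 < 22 — winning move (to 15).
  4: 4 XOR 25 = 29 ≥ 4 — no move.
  8: 8 XOR 25 = 17 ≥ 8 — no move.
  7: 7 XOR 25 = 30 ≥ 7 — no move.
That gives 1 winning move.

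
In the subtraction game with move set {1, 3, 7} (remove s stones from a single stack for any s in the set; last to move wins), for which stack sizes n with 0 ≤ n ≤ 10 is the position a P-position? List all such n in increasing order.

Compute g(0), g(1), … for moves {1, 3, 7}:
k:     0  1  2  3  4  5  6  7  8  9 10
g(k):  0  1  0  1  0  1  0  1  0  1  0
The P-positions (g = 0) in 0..10 are 0, 2, 4, 6, 8, 10.

0, 2, 4, 6, 8, 10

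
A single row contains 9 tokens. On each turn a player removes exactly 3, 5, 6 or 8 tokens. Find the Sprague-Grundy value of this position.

3

Grundy values for subtraction set {3, 5, 6, 8}:
g(0) = mex{} = 0
g(1) = mex{} = 0
g(2) = mex{} = 0
g(3) = mex{0} = 1
g(4) = mex{0} = 1
g(5) = mex{0} = 1
g(6) = mex{0,1} = 2
g(7) = mex{0,1} = 2
g(8) = mex{0,1} = 2
g(9) = mex{0,1,2} = 3
So g(9) = 3.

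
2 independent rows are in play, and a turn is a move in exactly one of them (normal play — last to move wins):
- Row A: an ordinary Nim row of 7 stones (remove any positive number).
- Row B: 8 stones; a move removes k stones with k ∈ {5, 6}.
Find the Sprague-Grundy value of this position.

Row A is a plain Nim row of size 7, so its Grundy value is 7.
Build the Grundy sequence for row B with g(k) = mex{g(k−s) : s ∈ {5, 6}, s ≤ k}:
g(0) = mex{} = 0
g(1) = mex{} = 0
g(2) = mex{} = 0
g(3) = mex{} = 0
g(4) = mex{} = 0
g(5) = mex{0} = 1
g(6) = mex{0} = 1
g(7) = mex{0} = 1
g(8) = mex{0} = 1
So g(8) = 1.
By the Sprague-Grundy theorem, the Grundy value of a sum of independent games is the XOR of the component values.
Combined value = 7 ⊕ 1 = 6.

6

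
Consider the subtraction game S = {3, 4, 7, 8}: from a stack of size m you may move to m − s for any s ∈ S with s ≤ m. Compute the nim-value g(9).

Grundy values for subtraction set {3, 4, 7, 8}:
g(0) = mex{} = 0
g(1) = mex{} = 0
g(2) = mex{} = 0
g(3) = mex{0} = 1
g(4) = mex{0} = 1
g(5) = mex{0} = 1
g(6) = mex{0,1} = 2
g(7) = mex{0,1} = 2
g(8) = mex{0,1} = 2
g(9) = mex{0,1,2} = 3
So g(9) = 3.

3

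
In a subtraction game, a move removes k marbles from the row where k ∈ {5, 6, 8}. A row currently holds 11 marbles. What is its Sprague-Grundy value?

2

Compute g(0), g(1), … for moves {5, 6, 8}:
k:     0  1  2  3  4  5  6  7  8  9 10 11
g(k):  0  0  0  0  0  1  1  1  1  1  2  2
So g(11) = 2.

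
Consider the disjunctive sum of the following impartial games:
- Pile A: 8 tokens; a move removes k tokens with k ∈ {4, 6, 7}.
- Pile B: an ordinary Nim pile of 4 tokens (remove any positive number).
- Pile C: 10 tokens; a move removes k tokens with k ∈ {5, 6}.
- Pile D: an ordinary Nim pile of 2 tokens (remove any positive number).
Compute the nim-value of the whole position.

Grundy values for pile A (subtraction set {4, 6, 7}):
k:     0  1  2  3  4  5  6  7  8
g(k):  0  0  0  0  1  1  1  1  2
So g(8) = 2.
Pile B is a plain Nim pile of size 4, so its Grundy value is 4.
Grundy values for pile C (subtraction set {5, 6}):
g(0) = mex{} = 0
g(1) = mex{} = 0
g(2) = mex{} = 0
g(3) = mex{} = 0
g(4) = mex{} = 0
g(5) = mex{0} = 1
g(6) = mex{0} = 1
g(7) = mex{0} = 1
g(8) = mex{0} = 1
g(9) = mex{0} = 1
g(10) = mex{0,1} = 2
So g(10) = 2.
Pile D is a plain Nim pile of size 2, so its Grundy value is 2.
The value of a disjunctive sum is the nim-sum of the parts.
Combined value = 2 XOR 4 XOR 2 XOR 2 = 6.

6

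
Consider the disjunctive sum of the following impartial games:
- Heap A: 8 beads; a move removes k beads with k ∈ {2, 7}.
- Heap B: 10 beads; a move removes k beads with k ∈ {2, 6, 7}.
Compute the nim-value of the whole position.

1

For heap A, compute g(0), g(1), … with moves {2, 7}:
k:     0  1  2  3  4  5  6  7  8
g(k):  0  0  1  1  0  0  1  1  2
So g(8) = 2.
For heap B, compute g(0), g(1), … with moves {2, 6, 7}:
g(0) = mex{} = 0
g(1) = mex{} = 0
g(2) = mex{0} = 1
g(3) = mex{0} = 1
g(4) = mex{1} = 0
g(5) = mex{1} = 0
g(6) = mex{0} = 1
g(7) = mex{0} = 1
g(8) = mex{0,1} = 2
g(9) = mex{1} = 0
g(10) = mex{0,1,2} = 3
So g(10) = 3.
By the Sprague-Grundy theorem, the Grundy value of a sum of independent games is the XOR of the component values.
Combined value = 2 XOR 3 = 1.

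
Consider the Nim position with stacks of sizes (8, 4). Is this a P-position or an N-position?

Compute the nim-sum pairwise:
8 ^ 4 = 12
The nim-sum is 12 ≠ 0, so this is an N-position: the player to move can win.

N-position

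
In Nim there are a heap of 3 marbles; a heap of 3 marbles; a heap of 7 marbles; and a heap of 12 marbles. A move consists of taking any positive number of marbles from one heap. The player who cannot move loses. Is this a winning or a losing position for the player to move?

Winning position

In binary:
  0011  (3)
  0011  (3)
  0111  (7)
  1100  (12)
  ----
  1011  (11)
The nim-sum is 11 ≠ 0, so this is an N-position: the player to move can win.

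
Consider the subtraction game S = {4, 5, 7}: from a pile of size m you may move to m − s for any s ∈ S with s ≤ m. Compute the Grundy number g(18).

1

Build the Grundy sequence with g(k) = mex{g(k−s) : s ∈ {4, 5, 7}, s ≤ k}:
k:     0  1  2  3  4  5  6  7  8  9 10 11 12 13 14 15 16 17 18
g(k):  0  0  0  0  1  1  1  1  2  2  2  0  0  0  0  1  1  1  1
So g(18) = 1.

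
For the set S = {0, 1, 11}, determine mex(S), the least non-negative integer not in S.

2

The values 0, 1 are all present; 2 is the first non-negative integer missing from the set.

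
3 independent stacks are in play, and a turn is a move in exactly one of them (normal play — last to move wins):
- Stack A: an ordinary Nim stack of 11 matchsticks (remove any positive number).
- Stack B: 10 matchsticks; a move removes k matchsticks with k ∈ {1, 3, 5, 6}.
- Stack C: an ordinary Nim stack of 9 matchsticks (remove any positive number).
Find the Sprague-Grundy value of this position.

Stack A is a plain Nim stack of size 11, so its Grundy value is 11.
For stack B, compute g(0), g(1), … with moves {1, 3, 5, 6}:
g(0) = mex{} = 0
g(1) = mex{0} = 1
g(2) = mex{1} = 0
g(3) = mex{0} = 1
g(4) = mex{1} = 0
g(5) = mex{0} = 1
g(6) = mex{0,1} = 2
g(7) = mex{0,1,2} = 3
g(8) = mex{0,1,3} = 2
g(9) = mex{0,1,2} = 3
g(10) = mex{0,1,3} = 2
So g(10) = 2.
Stack C is a plain Nim stack of size 9, so its Grundy value is 9.
By the Sprague-Grundy theorem, the Grundy value of a sum of independent games is the XOR of the component values.
Combined value = 11 XOR 2 XOR 9 = 0.

0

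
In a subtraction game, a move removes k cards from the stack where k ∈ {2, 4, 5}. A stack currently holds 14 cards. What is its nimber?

Compute g(0), g(1), … for moves {2, 4, 5}:
k:     0  1  2  3  4  5  6  7  8  9 10 11 12 13 14
g(k):  0  0  1  1  2  2  3  0  0  1  1  2  2  3  0
So g(14) = 0.

0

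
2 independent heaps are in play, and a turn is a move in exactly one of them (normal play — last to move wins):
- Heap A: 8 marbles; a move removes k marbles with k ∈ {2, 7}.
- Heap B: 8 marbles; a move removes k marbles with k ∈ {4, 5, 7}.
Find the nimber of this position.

0

Grundy values for heap A (subtraction set {2, 7}):
k:     0  1  2  3  4  5  6  7  8
g(k):  0  0  1  1  0  0  1  1  2
So g(8) = 2.
Build the Grundy sequence for heap B with g(k) = mex{g(k−s) : s ∈ {4, 5, 7}, s ≤ k}:
g(0) = mex{} = 0
g(1) = mex{} = 0
g(2) = mex{} = 0
g(3) = mex{} = 0
g(4) = mex{0} = 1
g(5) = mex{0} = 1
g(6) = mex{0} = 1
g(7) = mex{0} = 1
g(8) = mex{0,1} = 2
So g(8) = 2.
The value of a disjunctive sum is the nim-sum of the parts.
Combined value = 2 ⊕ 2 = 0.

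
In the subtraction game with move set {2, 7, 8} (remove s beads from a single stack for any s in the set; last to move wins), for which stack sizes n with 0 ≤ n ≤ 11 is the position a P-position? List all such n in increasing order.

0, 1, 4, 5, 10

Build the Grundy sequence with g(k) = mex{g(k−s) : s ∈ {2, 7, 8}, s ≤ k}:
k:     0  1  2  3  4  5  6  7  8  9 10 11
g(k):  0  0  1  1  0  0  1  1  2  2  0  3
The P-positions (g = 0) in 0..11 are 0, 1, 4, 5, 10.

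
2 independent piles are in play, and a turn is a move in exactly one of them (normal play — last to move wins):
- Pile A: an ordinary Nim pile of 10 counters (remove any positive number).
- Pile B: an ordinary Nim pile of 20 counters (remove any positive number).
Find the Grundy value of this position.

30

Pile A is a plain Nim pile of size 10, so its Grundy value is 10.
Pile B is a plain Nim pile of size 20, so its Grundy value is 20.
By the Sprague-Grundy theorem, the Grundy value of a sum of independent games is the XOR of the component values.
Combined value = 10 ⊕ 20 = 30.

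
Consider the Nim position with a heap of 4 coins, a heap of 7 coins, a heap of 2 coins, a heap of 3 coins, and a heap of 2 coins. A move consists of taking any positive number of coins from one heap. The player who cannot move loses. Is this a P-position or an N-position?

P-position

Nim-sum: 4 ⊕ 7 ⊕ 2 ⊕ 3 ⊕ 2 = 0.
The nim-sum is 0, so this is a P-position: the player to move is in a losing position under optimal play.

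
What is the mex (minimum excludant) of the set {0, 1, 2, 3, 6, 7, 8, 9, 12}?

4

The values 0, 1, 2, 3 are all present; 4 is the first non-negative integer missing from the set.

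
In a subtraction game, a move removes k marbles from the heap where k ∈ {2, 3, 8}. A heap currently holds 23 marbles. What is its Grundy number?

Grundy values for subtraction set {2, 3, 8}:
k:     0  1  2  3  4  5  6  7  8  9 10 11 12 13 14 15 16 17 18 19 20 21 22 23
g(k):  0  0  1  1  2  0  0  1  1  2  0  0  1  1  2  0  0  1  1  2  0  0  1  1
So g(23) = 1.

1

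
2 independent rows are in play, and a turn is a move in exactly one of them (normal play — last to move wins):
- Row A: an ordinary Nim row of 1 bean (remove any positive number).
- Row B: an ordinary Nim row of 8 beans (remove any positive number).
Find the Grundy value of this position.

9

Row A is a plain Nim row of size 1, so its Grundy value is 1.
Row B is a plain Nim row of size 8, so its Grundy value is 8.
By the Sprague-Grundy theorem, the Grundy value of a sum of independent games is the XOR of the component values.
Combined value = 1 XOR 8 = 9.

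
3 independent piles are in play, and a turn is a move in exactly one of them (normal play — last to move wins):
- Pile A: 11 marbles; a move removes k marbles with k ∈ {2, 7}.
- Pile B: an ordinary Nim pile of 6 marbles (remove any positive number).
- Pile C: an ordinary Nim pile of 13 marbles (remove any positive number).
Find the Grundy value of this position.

10

For pile A, compute g(0), g(1), … with moves {2, 7}:
g(0) = mex{} = 0
g(1) = mex{} = 0
g(2) = mex{0} = 1
g(3) = mex{0} = 1
g(4) = mex{1} = 0
g(5) = mex{1} = 0
g(6) = mex{0} = 1
g(7) = mex{0} = 1
g(8) = mex{0,1} = 2
g(9) = mex{1} = 0
g(10) = mex{1,2} = 0
g(11) = mex{0} = 1
So g(11) = 1.
Pile B is a plain Nim pile of size 6, so its Grundy value is 6.
Pile C is a plain Nim pile of size 13, so its Grundy value is 13.
The value of a disjunctive sum is the nim-sum of the parts.
Combined value = 1 ⊕ 6 ⊕ 13 = 10.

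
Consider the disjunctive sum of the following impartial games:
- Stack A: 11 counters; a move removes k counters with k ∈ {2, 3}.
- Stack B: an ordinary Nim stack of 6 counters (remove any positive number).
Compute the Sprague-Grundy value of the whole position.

Build the Grundy sequence for stack A with g(k) = mex{g(k−s) : s ∈ {2, 3}, s ≤ k}:
k:     0  1  2  3  4  5  6  7  8  9 10 11
g(k):  0  0  1  1  2  0  0  1  1  2  0  0
So g(11) = 0.
Stack B is a plain Nim stack of size 6, so its Grundy value is 6.
By the Sprague-Grundy theorem, the Grundy value of a sum of independent games is the XOR of the component values.
Combined value = 0 ⊕ 6 = 6.

6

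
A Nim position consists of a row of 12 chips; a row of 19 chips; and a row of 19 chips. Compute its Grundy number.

12

Compute the nim-sum pairwise:
12 XOR 19 = 31
31 XOR 19 = 12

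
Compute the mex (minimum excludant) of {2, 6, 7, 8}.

0 is not in the set, so the mex is 0.

0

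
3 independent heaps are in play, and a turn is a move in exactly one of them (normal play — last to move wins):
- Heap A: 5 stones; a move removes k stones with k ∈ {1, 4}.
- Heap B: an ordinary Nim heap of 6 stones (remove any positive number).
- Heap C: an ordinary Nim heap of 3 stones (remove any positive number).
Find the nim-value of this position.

5

Grundy values for heap A (subtraction set {1, 4}):
g(0) = mex{} = 0
g(1) = mex{0} = 1
g(2) = mex{1} = 0
g(3) = mex{0} = 1
g(4) = mex{0,1} = 2
g(5) = mex{1,2} = 0
So g(5) = 0.
Heap B is a plain Nim heap of size 6, so its Grundy value is 6.
Heap C is a plain Nim heap of size 3, so its Grundy value is 3.
By the Sprague-Grundy theorem, the Grundy value of a sum of independent games is the XOR of the component values.
Combined value = 0 ⊕ 6 ⊕ 3 = 5.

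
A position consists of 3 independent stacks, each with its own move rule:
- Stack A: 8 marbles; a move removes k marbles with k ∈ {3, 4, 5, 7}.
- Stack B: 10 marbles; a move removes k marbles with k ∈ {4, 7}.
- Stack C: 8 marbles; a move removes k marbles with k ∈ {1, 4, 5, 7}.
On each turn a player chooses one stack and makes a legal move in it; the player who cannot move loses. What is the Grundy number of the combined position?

Build the Grundy sequence for stack A with g(k) = mex{g(k−s) : s ∈ {3, 4, 5, 7}, s ≤ k}:
k:     0  1  2  3  4  5  6  7  8
g(k):  0  0  0  1  1  1  2  2  2
So g(8) = 2.
For stack B, compute g(0), g(1), … with moves {4, 7}:
g(0) = mex{} = 0
g(1) = mex{} = 0
g(2) = mex{} = 0
g(3) = mex{} = 0
g(4) = mex{0} = 1
g(5) = mex{0} = 1
g(6) = mex{0} = 1
g(7) = mex{0} = 1
g(8) = mex{0,1} = 2
g(9) = mex{0,1} = 2
g(10) = mex{0,1} = 2
So g(10) = 2.
Grundy values for stack C (subtraction set {1, 4, 5, 7}):
k:     0  1  2  3  4  5  6  7  8
g(k):  0  1  0  1  2  3  2  3  0
So g(8) = 0.
By the Sprague-Grundy theorem, the Grundy value of a sum of independent games is the XOR of the component values.
Combined value = 2 XOR 2 XOR 0 = 0.

0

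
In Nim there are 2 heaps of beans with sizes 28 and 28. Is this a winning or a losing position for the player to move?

Nim-sum: 28 XOR 28 = 0.
The nim-sum is 0, so this is a P-position: the player to move is in a losing position under optimal play.

Losing position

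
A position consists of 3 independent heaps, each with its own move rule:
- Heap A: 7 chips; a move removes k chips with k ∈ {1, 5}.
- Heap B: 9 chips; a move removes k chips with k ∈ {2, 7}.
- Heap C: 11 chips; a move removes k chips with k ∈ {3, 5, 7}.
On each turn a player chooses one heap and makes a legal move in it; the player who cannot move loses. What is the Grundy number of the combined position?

1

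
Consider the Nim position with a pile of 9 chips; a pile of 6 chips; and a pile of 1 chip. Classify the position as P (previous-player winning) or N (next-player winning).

Write each in binary and XOR column by column:
  1001  (9)
  0110  (6)
  0001  (1)
  ----
  1110  (14)
The nim-sum is 14 ≠ 0, so this is an N-position: the player to move can win.

N-position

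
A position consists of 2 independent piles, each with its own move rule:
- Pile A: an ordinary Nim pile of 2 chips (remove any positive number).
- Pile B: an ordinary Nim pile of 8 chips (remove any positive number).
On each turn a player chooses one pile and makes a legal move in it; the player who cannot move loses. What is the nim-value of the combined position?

10

Pile A is a plain Nim pile of size 2, so its Grundy value is 2.
Pile B is a plain Nim pile of size 8, so its Grundy value is 8.
By the Sprague-Grundy theorem, the Grundy value of a sum of independent games is the XOR of the component values.
Combined value = 2 ⊕ 8 = 10.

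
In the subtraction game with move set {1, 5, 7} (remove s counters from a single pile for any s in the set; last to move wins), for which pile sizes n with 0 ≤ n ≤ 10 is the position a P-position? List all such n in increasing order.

0, 2, 4, 6, 8, 10

Build the Grundy sequence with g(k) = mex{g(k−s) : s ∈ {1, 5, 7}, s ≤ k}:
g(0) = mex{} = 0
g(1) = mex{0} = 1
g(2) = mex{1} = 0
g(3) = mex{0} = 1
g(4) = mex{1} = 0
g(5) = mex{0} = 1
g(6) = mex{1} = 0
g(7) = mex{0} = 1
g(8) = mex{1} = 0
g(9) = mex{0} = 1
g(10) = mex{1} = 0
The P-positions (g = 0) in 0..10 are 0, 2, 4, 6, 8, 10.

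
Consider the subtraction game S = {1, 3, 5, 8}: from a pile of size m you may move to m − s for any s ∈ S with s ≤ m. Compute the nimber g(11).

3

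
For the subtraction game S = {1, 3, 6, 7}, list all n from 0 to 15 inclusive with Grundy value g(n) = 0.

0, 2, 4, 12, 14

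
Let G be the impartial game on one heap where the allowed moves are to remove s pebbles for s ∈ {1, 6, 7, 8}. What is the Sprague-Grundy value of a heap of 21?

Grundy values for subtraction set {1, 6, 7, 8}:
k:     0  1  2  3  4  5  6  7  8  9 10 11 12 13 14 15 16 17 18 19 20 21
g(k):  0  1  0  1  0  1  2  3  2  3  2  3  4  0  1  0  1  0  1  2  3  2
So g(21) = 2.

2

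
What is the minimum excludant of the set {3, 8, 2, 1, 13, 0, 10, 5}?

The values 0, 1, 2, 3 are all present; 4 is the first non-negative integer missing from the set.

4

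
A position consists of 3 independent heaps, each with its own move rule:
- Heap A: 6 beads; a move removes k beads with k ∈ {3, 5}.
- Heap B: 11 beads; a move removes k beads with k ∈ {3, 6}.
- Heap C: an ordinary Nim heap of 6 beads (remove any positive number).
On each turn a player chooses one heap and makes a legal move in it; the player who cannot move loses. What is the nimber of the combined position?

Build the Grundy sequence for heap A with g(k) = mex{g(k−s) : s ∈ {3, 5}, s ≤ k}:
g(0) = mex{} = 0
g(1) = mex{} = 0
g(2) = mex{} = 0
g(3) = mex{0} = 1
g(4) = mex{0} = 1
g(5) = mex{0} = 1
g(6) = mex{0,1} = 2
So g(6) = 2.
Build the Grundy sequence for heap B with g(k) = mex{g(k−s) : s ∈ {3, 6}, s ≤ k}:
k:     0  1  2  3  4  5  6  7  8  9 10 11
g(k):  0  0  0  1  1  1  2  2  2  0  0  0
So g(11) = 0.
Heap C is a plain Nim heap of size 6, so its Grundy value is 6.
By the Sprague-Grundy theorem, the Grundy value of a sum of independent games is the XOR of the component values.
Combined value = 2 ⊕ 0 ⊕ 6 = 4.

4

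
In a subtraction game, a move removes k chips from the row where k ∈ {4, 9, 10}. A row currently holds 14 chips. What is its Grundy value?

0

Compute g(0), g(1), … for moves {4, 9, 10}:
g(0) = mex{} = 0
g(1) = mex{} = 0
g(2) = mex{} = 0
g(3) = mex{} = 0
g(4) = mex{0} = 1
g(5) = mex{0} = 1
g(6) = mex{0} = 1
g(7) = mex{0} = 1
g(8) = mex{1} = 0
g(9) = mex{0,1} = 2
g(10) = mex{0,1} = 2
g(11) = mex{0,1} = 2
g(12) = mex{0} = 1
g(13) = mex{0,1,2} = 3
g(14) = mex{1,2} = 0
So g(14) = 0.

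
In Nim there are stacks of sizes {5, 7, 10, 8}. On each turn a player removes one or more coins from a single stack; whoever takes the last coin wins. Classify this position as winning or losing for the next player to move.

Write each in binary and XOR column by column:
  0101  (5)
  0111  (7)
  1010  (10)
  1000  (8)
  ----
  0000  (0)
The nim-sum is 0, so this is a P-position: the player to move is in a losing position under optimal play.

Losing position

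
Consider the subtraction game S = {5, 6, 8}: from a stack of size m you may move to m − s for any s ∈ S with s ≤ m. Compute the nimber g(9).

1

Compute g(0), g(1), … for moves {5, 6, 8}:
g(0) = mex{} = 0
g(1) = mex{} = 0
g(2) = mex{} = 0
g(3) = mex{} = 0
g(4) = mex{} = 0
g(5) = mex{0} = 1
g(6) = mex{0} = 1
g(7) = mex{0} = 1
g(8) = mex{0} = 1
g(9) = mex{0} = 1
So g(9) = 1.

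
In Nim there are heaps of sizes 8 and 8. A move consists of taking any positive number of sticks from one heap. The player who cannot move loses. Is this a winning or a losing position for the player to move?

Losing position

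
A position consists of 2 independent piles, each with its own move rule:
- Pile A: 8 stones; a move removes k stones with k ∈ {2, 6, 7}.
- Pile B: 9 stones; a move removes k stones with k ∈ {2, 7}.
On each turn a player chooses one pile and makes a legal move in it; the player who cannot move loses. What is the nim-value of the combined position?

2

For pile A, compute g(0), g(1), … with moves {2, 6, 7}:
k:     0  1  2  3  4  5  6  7  8
g(k):  0  0  1  1  0  0  1  1  2
So g(8) = 2.
Grundy values for pile B (subtraction set {2, 7}):
k:     0  1  2  3  4  5  6  7  8  9
g(k):  0  0  1  1  0  0  1  1  2  0
So g(9) = 0.
The value of a disjunctive sum is the nim-sum of the parts.
Combined value = 2 ⊕ 0 = 2.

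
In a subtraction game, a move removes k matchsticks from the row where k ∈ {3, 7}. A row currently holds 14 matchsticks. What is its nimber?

Build the Grundy sequence with g(k) = mex{g(k−s) : s ∈ {3, 7}, s ≤ k}:
k:     0  1  2  3  4  5  6  7  8  9 10 11 12 13 14
g(k):  0  0  0  1  1  1  0  2  2  1  0  0  0  1  1
So g(14) = 1.

1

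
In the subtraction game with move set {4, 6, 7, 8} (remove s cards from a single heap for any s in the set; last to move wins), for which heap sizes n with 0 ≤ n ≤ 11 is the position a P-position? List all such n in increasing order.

0, 1, 2, 3

Grundy values for subtraction set {4, 6, 7, 8}:
g(0) = mex{} = 0
g(1) = mex{} = 0
g(2) = mex{} = 0
g(3) = mex{} = 0
g(4) = mex{0} = 1
g(5) = mex{0} = 1
g(6) = mex{0} = 1
g(7) = mex{0} = 1
g(8) = mex{0,1} = 2
g(9) = mex{0,1} = 2
g(10) = mex{0,1} = 2
g(11) = mex{0,1} = 2
The P-positions (g = 0) in 0..11 are 0, 1, 2, 3.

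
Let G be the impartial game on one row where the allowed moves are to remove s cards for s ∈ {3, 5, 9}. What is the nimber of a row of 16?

Grundy values for subtraction set {3, 5, 9}:
k:     0  1  2  3  4  5  6  7  8  9 10 11 12 13 14 15 16
g(k):  0  0  0  1  1  1  2  2  0  3  3  1  0  2  0  1  0
So g(16) = 0.

0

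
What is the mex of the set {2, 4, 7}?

0

0 is not in the set, so the mex is 0.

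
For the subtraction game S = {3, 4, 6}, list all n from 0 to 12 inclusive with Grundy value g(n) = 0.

Compute g(0), g(1), … for moves {3, 4, 6}:
g(0) = mex{} = 0
g(1) = mex{} = 0
g(2) = mex{} = 0
g(3) = mex{0} = 1
g(4) = mex{0} = 1
g(5) = mex{0} = 1
g(6) = mex{0,1} = 2
g(7) = mex{0,1} = 2
g(8) = mex{0,1} = 2
g(9) = mex{1,2} = 0
g(10) = mex{1,2} = 0
g(11) = mex{1,2} = 0
g(12) = mex{0,2} = 1
The P-positions (g = 0) in 0..12 are 0, 1, 2, 9, 10, 11.

0, 1, 2, 9, 10, 11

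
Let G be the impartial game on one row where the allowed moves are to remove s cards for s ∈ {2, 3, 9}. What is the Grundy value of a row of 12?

0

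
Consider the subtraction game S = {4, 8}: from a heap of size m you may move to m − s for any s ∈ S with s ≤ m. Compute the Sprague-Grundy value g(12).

0

Grundy values for subtraction set {4, 8}:
k:     0  1  2  3  4  5  6  7  8  9 10 11 12
g(k):  0  0  0  0  1  1  1  1  2  2  2  2  0
So g(12) = 0.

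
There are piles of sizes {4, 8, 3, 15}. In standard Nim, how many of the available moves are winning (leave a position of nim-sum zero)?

0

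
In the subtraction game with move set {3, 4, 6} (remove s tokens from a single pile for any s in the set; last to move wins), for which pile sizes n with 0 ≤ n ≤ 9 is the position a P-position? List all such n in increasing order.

0, 1, 2, 9

Build the Grundy sequence with g(k) = mex{g(k−s) : s ∈ {3, 4, 6}, s ≤ k}:
k:     0  1  2  3  4  5  6  7  8  9
g(k):  0  0  0  1  1  1  2  2  2  0
The P-positions (g = 0) in 0..9 are 0, 1, 2, 9.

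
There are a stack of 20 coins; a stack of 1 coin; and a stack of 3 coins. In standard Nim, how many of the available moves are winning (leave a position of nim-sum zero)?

1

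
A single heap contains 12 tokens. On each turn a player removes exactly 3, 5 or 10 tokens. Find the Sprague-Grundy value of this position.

Compute g(0), g(1), … for moves {3, 5, 10}:
k:     0  1  2  3  4  5  6  7  8  9 10 11 12
g(k):  0  0  0  1  1  1  2  2  0  0  3  1  1
So g(12) = 1.

1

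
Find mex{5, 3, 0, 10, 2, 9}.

1

0 is in the set but 1 is not, so the mex is 1.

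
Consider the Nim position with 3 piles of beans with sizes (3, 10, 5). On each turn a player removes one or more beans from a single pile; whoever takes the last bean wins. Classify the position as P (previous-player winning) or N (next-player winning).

Nim-sum: 3 ^ 10 ^ 5 = 12.
The nim-sum is 12 ≠ 0, so this is an N-position: the player to move can win.

N-position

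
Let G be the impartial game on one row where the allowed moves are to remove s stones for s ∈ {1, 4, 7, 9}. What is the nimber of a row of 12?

2

Compute g(0), g(1), … for moves {1, 4, 7, 9}:
g(0) = mex{} = 0
g(1) = mex{0} = 1
g(2) = mex{1} = 0
g(3) = mex{0} = 1
g(4) = mex{0,1} = 2
g(5) = mex{1,2} = 0
g(6) = mex{0} = 1
g(7) = mex{0,1} = 2
g(8) = mex{1,2} = 0
g(9) = mex{0} = 1
g(10) = mex{1} = 0
g(11) = mex{0,2} = 1
g(12) = mex{0,1} = 2
So g(12) = 2.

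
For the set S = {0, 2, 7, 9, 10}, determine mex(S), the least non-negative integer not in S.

1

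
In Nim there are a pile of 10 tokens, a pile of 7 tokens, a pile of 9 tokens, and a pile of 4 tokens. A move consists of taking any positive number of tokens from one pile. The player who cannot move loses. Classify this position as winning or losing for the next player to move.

Compute the nim-sum pairwise:
10 ⊕ 7 = 13
13 ⊕ 9 = 4
4 ⊕ 4 = 0
The nim-sum is 0, so this is a P-position: the player to move is in a losing position under optimal play.

Losing position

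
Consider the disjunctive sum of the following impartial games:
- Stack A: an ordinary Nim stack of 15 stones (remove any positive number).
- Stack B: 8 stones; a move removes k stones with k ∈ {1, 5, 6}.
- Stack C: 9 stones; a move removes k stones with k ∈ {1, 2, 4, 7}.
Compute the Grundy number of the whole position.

13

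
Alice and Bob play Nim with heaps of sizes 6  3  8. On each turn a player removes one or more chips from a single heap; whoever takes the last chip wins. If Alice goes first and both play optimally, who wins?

Bitwise XOR of the heap sizes:
  0110  (6)
  0011  (3)
  1000  (8)
  ----
  1101  (13)
The nim-sum is 13 ≠ 0, so this is an N-position: the player to move can win; Alice has a winning move.

Alice wins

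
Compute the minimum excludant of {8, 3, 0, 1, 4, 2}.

The values 0, 1, 2, 3, 4 are all present; 5 is the first non-negative integer missing from the set.

5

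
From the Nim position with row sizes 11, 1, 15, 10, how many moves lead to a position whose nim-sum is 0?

Bitwise XOR of the heap sizes:
  1011  (11)
  0001  (1)
  1111  (15)
  1010  (10)
  ----
  1111  (15)
The overall nim-sum is X = 15. A row of size p has a winning move iff p XOR X < p (reduce it to p XOR X).
  11: 11 XOR 15 = 4 < 11 — winning move (to 4).
  1: 1 XOR 15 = 14 ≥ 1 — no move.
  15: 15 XOR 15 = 0 < 15 — winning move (to 0).
  10: 10 XOR 15 = 5 < 10 — winning move (to 5).
That gives 3 winning moves.

3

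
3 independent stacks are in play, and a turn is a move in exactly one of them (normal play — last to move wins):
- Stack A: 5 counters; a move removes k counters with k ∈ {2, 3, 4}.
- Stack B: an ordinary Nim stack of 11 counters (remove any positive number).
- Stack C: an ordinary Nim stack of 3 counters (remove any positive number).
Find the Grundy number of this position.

For stack A, compute g(0), g(1), … with moves {2, 3, 4}:
k:     0  1  2  3  4  5
g(k):  0  0  1  1  2  2
So g(5) = 2.
Stack B is a plain Nim stack of size 11, so its Grundy value is 11.
Stack C is a plain Nim stack of size 3, so its Grundy value is 3.
By the Sprague-Grundy theorem, the Grundy value of a sum of independent games is the XOR of the component values.
Combined value = 2 XOR 11 XOR 3 = 10.

10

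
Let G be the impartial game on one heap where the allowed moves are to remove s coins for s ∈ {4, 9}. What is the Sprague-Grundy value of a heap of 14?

0

Build the Grundy sequence with g(k) = mex{g(k−s) : s ∈ {4, 9}, s ≤ k}:
g(0) = mex{} = 0
g(1) = mex{} = 0
g(2) = mex{} = 0
g(3) = mex{} = 0
g(4) = mex{0} = 1
g(5) = mex{0} = 1
g(6) = mex{0} = 1
g(7) = mex{0} = 1
g(8) = mex{1} = 0
g(9) = mex{0,1} = 2
g(10) = mex{0,1} = 2
g(11) = mex{0,1} = 2
g(12) = mex{0} = 1
g(13) = mex{1,2} = 0
g(14) = mex{1,2} = 0
So g(14) = 0.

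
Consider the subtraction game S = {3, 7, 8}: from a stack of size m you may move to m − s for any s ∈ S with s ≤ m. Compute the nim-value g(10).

Grundy values for subtraction set {3, 7, 8}:
k:     0  1  2  3  4  5  6  7  8  9 10
g(k):  0  0  0  1  1  1  0  2  2  1  3
So g(10) = 3.

3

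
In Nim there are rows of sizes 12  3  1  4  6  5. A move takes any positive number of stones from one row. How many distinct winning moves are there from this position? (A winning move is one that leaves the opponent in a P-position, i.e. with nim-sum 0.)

Bitwise XOR of the heap sizes:
  1100  (12)
  0011  (3)
  0001  (1)
  0100  (4)
  0110  (6)
  0101  (5)
  ----
  1001  (9)
The overall nim-sum is X = 9. A row of size p has a winning move iff p XOR X < p (reduce it to p XOR X).
  12: 12 XOR 9 = 5 < 12 — winning move (to 5).
  3: 3 XOR 9 = 10 ≥ 3 — no move.
  1: 1 XOR 9 = 8 ≥ 1 — no move.
  4: 4 XOR 9 = 13 ≥ 4 — no move.
  6: 6 XOR 9 = 15 ≥ 6 — no move.
  5: 5 XOR 9 = 12 ≥ 5 — no move.
That gives 1 winning move.

1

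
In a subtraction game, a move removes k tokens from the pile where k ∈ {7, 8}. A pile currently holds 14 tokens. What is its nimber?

Grundy values for subtraction set {7, 8}:
g(0) = mex{} = 0
g(1) = mex{} = 0
g(2) = mex{} = 0
g(3) = mex{} = 0
g(4) = mex{} = 0
g(5) = mex{} = 0
g(6) = mex{} = 0
g(7) = mex{0} = 1
g(8) = mex{0} = 1
g(9) = mex{0} = 1
g(10) = mex{0} = 1
g(11) = mex{0} = 1
g(12) = mex{0} = 1
g(13) = mex{0} = 1
g(14) = mex{0,1} = 2
So g(14) = 2.

2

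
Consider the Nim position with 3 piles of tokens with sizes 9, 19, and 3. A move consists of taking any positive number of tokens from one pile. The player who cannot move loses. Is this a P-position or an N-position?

Compute the nim-sum pairwise:
9 ^ 19 = 26
26 ^ 3 = 25
The nim-sum is 25 ≠ 0, so this is an N-position: the player to move can win.

N-position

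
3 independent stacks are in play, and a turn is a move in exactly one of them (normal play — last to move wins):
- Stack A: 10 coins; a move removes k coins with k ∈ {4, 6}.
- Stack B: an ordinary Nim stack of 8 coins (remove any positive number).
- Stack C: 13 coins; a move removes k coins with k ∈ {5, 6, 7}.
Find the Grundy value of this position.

For stack A, compute g(0), g(1), … with moves {4, 6}:
k:     0  1  2  3  4  5  6  7  8  9 10
g(k):  0  0  0  0  1  1  1  1  2  2  0
So g(10) = 0.
Stack B is a plain Nim stack of size 8, so its Grundy value is 8.
Build the Grundy sequence for stack C with g(k) = mex{g(k−s) : s ∈ {5, 6, 7}, s ≤ k}:
k:     0  1  2  3  4  5  6  7  8  9 10 11 12 13
g(k):  0  0  0  0  0  1  1  1  1  1  2  2  0  0
So g(13) = 0.
The value of a disjunctive sum is the nim-sum of the parts.
Combined value = 0 ⊕ 8 ⊕ 0 = 8.

8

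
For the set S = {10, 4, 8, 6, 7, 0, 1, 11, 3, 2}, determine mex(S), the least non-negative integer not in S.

5

The values 0, 1, 2, 3, 4 are all present; 5 is the first non-negative integer missing from the set.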